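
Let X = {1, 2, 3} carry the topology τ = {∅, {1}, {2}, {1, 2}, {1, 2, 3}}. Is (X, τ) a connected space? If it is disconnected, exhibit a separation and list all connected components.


(X, τ) is connected.

Find clopen sets (U ∈ τ with X ∖ U ∈ τ):
  U = ∅, X ∖ U = {1, 2, 3} — both open, so U is clopen.
  U = {1, 2, 3}, X ∖ U = ∅ — both open, so U is clopen.
Only trivial clopens (∅ and X) exist, so (X, τ) is connected.
Compute connected components by grouping points that agree on all clopens:
  component: {1, 2, 3}


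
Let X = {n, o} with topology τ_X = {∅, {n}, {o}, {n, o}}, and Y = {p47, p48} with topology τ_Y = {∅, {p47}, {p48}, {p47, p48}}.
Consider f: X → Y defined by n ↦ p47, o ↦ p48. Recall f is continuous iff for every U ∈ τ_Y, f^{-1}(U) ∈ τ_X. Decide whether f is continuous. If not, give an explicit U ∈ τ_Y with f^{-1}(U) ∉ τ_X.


f IS continuous.

Compute f^{-1}(U) for each U ∈ τ_Y:
  U = ∅: f^{-1}(U) = ∅ ∈ τ_X ✓.
  U = {p47}: f^{-1}(U) = {n} ∈ τ_X ✓.
  U = {p48}: f^{-1}(U) = {o} ∈ τ_X ✓.
  U = {p47, p48}: f^{-1}(U) = {n, o} ∈ τ_X ✓.
Every preimage lies in τ_X, so f IS continuous.


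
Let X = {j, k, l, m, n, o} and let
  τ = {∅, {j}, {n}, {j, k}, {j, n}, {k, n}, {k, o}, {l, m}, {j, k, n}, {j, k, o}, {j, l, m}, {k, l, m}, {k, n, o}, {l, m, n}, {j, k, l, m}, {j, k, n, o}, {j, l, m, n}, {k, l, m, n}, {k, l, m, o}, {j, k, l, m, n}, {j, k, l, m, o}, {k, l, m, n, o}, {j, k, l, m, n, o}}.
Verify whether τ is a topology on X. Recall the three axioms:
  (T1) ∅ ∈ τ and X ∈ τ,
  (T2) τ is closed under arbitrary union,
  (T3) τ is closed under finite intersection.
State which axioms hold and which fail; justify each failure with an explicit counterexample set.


τ is NOT a topology on X.

Axiom (T1): ∅ ∈ τ? Yes; X ∈ τ? Yes.
Axiom (T2/T3): check pairwise unions and intersections of members of τ.
Counterexample for (T3): {j, k} ∩ {k, n} = {k} ∉ τ. Therefore τ is NOT a topology.


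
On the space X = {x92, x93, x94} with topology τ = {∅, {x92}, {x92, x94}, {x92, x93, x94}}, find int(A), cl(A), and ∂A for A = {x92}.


int(A) = {x92}, cl(A) = {x92, x93, x94}, ∂A = {x93, x94}.

Closed sets in (X, τ) are complements of opens:
  closed(X, τ) = {∅, {x93}, {x93, x94}, {x92, x93, x94}}.
int(A) = ⋃ {U ∈ τ : U ⊆ A}. Opens contained in A: ∅, {x92}.
Taking the union of these: int(A) = {x92}.
cl(A) = ⋂ {C closed : A ⊆ C}. Closed sets containing A: {x92, x93, x94}.
Intersecting these: cl(A) = {x92, x93, x94}.
∂A = cl(A) ∖ int(A) = {x92, x93, x94} ∖ {x92} = {x93, x94}.


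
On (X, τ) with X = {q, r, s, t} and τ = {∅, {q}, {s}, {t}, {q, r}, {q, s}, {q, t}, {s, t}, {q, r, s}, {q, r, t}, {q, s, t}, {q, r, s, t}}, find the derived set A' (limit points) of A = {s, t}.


A' = ∅

For each x ∈ X, list the open sets U ∈ τ with x ∈ U, then check whether U ∩ (A ∖ {x}) ≠ ∅ for every such U.
  x = q: open {q} ∋ x has {q} ∩ (A ∖ {q}) = ∅, so x is NOT a limit point.
  x = r: open {q, r} ∋ x has {q, r} ∩ (A ∖ {r}) = ∅, so x is NOT a limit point.
  x = s: open {s} ∋ x has {s} ∩ (A ∖ {s}) = ∅, so x is NOT a limit point.
  x = t: open {t} ∋ x has {t} ∩ (A ∖ {t}) = ∅, so x is NOT a limit point.
Collecting: A' = ∅.


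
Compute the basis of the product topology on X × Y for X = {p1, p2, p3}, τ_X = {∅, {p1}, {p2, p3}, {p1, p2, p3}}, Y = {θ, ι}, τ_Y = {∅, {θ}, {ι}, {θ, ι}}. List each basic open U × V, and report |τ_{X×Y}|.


Basis B = {∅ × ∅, {p1} × {θ}, {p1} × {ι}, {p1} × {θ, ι}, {p2, p3} × {θ}, {p2, p3} × {ι}, {p1, p2, p3} × {θ}, {p1, p2, p3} × {ι}, {p2, p3} × {θ, ι}, {p1, p2, p3} × {θ, ι}}; |τ_{X×Y}| = 16.

Enumerate products U × V with U ∈ τ_X, V ∈ τ_Y (deduplicated):
  ∅ × ∅ = {} (∅)
  {p1} × {θ} = {(p1,θ)}
  {p1} × {ι} = {(p1,ι)}
  {p1} × {θ, ι} = {(p1,θ), (p1,ι)}
  {p2, p3} × {θ} = {(p2,θ), (p3,θ)}
  {p2, p3} × {ι} = {(p2,ι), (p3,ι)}
  {p1, p2, p3} × {θ} = {(p1,θ), (p2,θ), (p3,θ)}
  {p1, p2, p3} × {ι} = {(p1,ι), (p2,ι), (p3,ι)}
  {p2, p3} × {θ, ι} = {(p2,θ), (p2,ι), (p3,θ), (p3,ι)}
  {p1, p2, p3} × {θ, ι} = {(p1,θ), (p1,ι), (p2,θ), (p2,ι), (p3,θ), (p3,ι)}
These 10 distinct sets form the basis B.
Close under arbitrary unions to get τ_{X×Y}; counting gives |τ_{X×Y}| = 16.


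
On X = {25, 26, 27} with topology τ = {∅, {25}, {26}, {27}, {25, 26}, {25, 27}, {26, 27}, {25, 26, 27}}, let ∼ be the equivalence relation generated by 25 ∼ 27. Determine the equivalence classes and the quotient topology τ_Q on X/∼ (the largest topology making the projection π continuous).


X/∼ = {[25=27], [26]}; |τ_Q| = 4.

Equivalence classes: [25=27], [26].
Quotient map π: X → X/∼ sends 25 ↦ [25=27], 26 ↦ [26], 27 ↦ [25=27].
For each subset V ⊆ X/∼, compute π^{-1}(V) ⊆ X and check whether π^{-1}(V) ∈ τ. V is open in τ_Q iff π^{-1}(V) ∈ τ.
  V = {}: π^{-1}(V) = ∅ ∈ τ ✓.
  V = {[25=27]}: π^{-1}(V) = {25, 27} ∈ τ ✓.
  V = {[26]}: π^{-1}(V) = {26} ∈ τ ✓.
  V = {[25=27], [26]}: π^{-1}(V) = {25, 26, 27} ∈ τ ✓.
Open sets in the quotient: τ_Q = {{}, {[25=27]}, {[26]}, {[25=27], [26]}} (4 elements).


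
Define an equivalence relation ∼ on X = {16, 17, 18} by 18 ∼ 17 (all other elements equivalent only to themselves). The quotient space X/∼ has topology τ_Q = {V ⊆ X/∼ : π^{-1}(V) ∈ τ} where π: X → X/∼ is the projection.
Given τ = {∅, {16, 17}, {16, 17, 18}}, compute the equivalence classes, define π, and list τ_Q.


X/∼ = {[16], [17=18]}; |τ_Q| = 2.

Equivalence classes: [16], [17=18].
Quotient map π: X → X/∼ sends 16 ↦ [16], 17 ↦ [17=18], 18 ↦ [17=18].
For each subset V ⊆ X/∼, compute π^{-1}(V) ⊆ X and check whether π^{-1}(V) ∈ τ. V is open in τ_Q iff π^{-1}(V) ∈ τ.
  V = {}: π^{-1}(V) = ∅ ∈ τ ✓.
  V = {[16]}: π^{-1}(V) = {16} ∉ τ ✗.
  V = {[17=18]}: π^{-1}(V) = {17, 18} ∉ τ ✗.
  V = {[16], [17=18]}: π^{-1}(V) = {16, 17, 18} ∈ τ ✓.
Open sets in the quotient: τ_Q = {{}, {[16], [17=18]}} (2 elements).


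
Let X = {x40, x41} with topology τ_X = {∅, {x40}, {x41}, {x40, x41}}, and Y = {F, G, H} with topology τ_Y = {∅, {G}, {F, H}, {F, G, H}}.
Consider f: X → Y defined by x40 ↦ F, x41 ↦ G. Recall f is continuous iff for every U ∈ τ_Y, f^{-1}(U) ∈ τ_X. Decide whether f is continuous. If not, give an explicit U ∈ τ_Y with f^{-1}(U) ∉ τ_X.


f IS continuous.

Compute f^{-1}(U) for each U ∈ τ_Y:
  U = ∅: f^{-1}(U) = ∅ ∈ τ_X ✓.
  U = {G}: f^{-1}(U) = {x41} ∈ τ_X ✓.
  U = {F, H}: f^{-1}(U) = {x40} ∈ τ_X ✓.
  U = {F, G, H}: f^{-1}(U) = {x40, x41} ∈ τ_X ✓.
Every preimage lies in τ_X, so f IS continuous.


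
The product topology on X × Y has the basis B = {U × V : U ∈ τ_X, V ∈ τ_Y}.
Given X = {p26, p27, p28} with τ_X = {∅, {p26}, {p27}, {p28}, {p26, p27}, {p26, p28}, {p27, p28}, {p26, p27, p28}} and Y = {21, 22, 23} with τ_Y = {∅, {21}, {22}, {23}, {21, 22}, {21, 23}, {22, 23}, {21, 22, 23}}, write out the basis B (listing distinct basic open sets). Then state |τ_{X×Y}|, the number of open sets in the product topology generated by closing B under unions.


Basis B = {∅ × ∅, {p26} × {21}, {p26} × {22}, {p26} × {23}, {p27} × {21}, {p27} × {22}, {p27} × {23}, {p28} × {21}, {p28} × {22}, {p28} × {23}, {p26} × {21, 22}, {p26} × {21, 23}, {p26, p27} × {21}, {p26, p28} × {21}, {p26} × {22, 23}, {p26, p27} × {22}, {p26, p28} × {22}, {p26, p27} × {23}, {p26, p28} × {23}, {p27} × {21, 22}, {p27} × {21, 23}, {p27, p28} × {21}, {p27} × {22, 23}, {p27, p28} × {22}, {p27, p28} × {23}, {p28} × {21, 22}, {p28} × {21, 23}, {p28} × {22, 23}, {p26} × {21, 22, 23}, {p26, p27, p28} × {21}, {p26, p27, p28} × {22}, {p26, p27, p28} × {23}, {p27} × {21, 22, 23}, {p28} × {21, 22, 23}, {p26, p27} × {21, 22}, {p26, p28} × {21, 22}, {p26, p27} × {21, 23}, {p26, p28} × {21, 23}, {p26, p27} × {22, 23}, {p26, p28} × {22, 23}, {p27, p28} × {21, 22}, {p27, p28} × {21, 23}, {p27, p28} × {22, 23}, {p26, p27} × {21, 22, 23}, {p26, p28} × {21, 22, 23}, {p26, p27, p28} × {21, 22}, {p26, p27, p28} × {21, 23}, {p26, p27, p28} × {22, 23}, {p27, p28} × {21, 22, 23}, {p26, p27, p28} × {21, 22, 23}}; |τ_{X×Y}| = 512.

Enumerate products U × V with U ∈ τ_X, V ∈ τ_Y (deduplicated):
  ∅ × ∅ = {} (∅)
  {p26} × {21} = {(p26,21)}
  {p26} × {22} = {(p26,22)}
  {p26} × {23} = {(p26,23)}
  {p27} × {21} = {(p27,21)}
  {p27} × {22} = {(p27,22)}
  {p27} × {23} = {(p27,23)}
  {p28} × {21} = {(p28,21)}
  {p28} × {22} = {(p28,22)}
  {p28} × {23} = {(p28,23)}
  {p26} × {21, 22} = {(p26,21), (p26,22)}
  {p26} × {21, 23} = {(p26,21), (p26,23)}
  {p26, p27} × {21} = {(p26,21), (p27,21)}
  {p26, p28} × {21} = {(p26,21), (p28,21)}
  {p26} × {22, 23} = {(p26,22), (p26,23)}
  {p26, p27} × {22} = {(p26,22), (p27,22)}
  {p26, p28} × {22} = {(p26,22), (p28,22)}
  {p26, p27} × {23} = {(p26,23), (p27,23)}
  {p26, p28} × {23} = {(p26,23), (p28,23)}
  {p27} × {21, 22} = {(p27,21), (p27,22)}
  {p27} × {21, 23} = {(p27,21), (p27,23)}
  {p27, p28} × {21} = {(p27,21), (p28,21)}
  {p27} × {22, 23} = {(p27,22), (p27,23)}
  {p27, p28} × {22} = {(p27,22), (p28,22)}
  {p27, p28} × {23} = {(p27,23), (p28,23)}
  {p28} × {21, 22} = {(p28,21), (p28,22)}
  {p28} × {21, 23} = {(p28,21), (p28,23)}
  {p28} × {22, 23} = {(p28,22), (p28,23)}
  {p26} × {21, 22, 23} = {(p26,21), (p26,22), (p26,23)}
  {p26, p27, p28} × {21} = {(p26,21), (p27,21), (p28,21)}
  {p26, p27, p28} × {22} = {(p26,22), (p27,22), (p28,22)}
  {p26, p27, p28} × {23} = {(p26,23), (p27,23), (p28,23)}
  {p27} × {21, 22, 23} = {(p27,21), (p27,22), (p27,23)}
  {p28} × {21, 22, 23} = {(p28,21), (p28,22), (p28,23)}
  {p26, p27} × {21, 22} = {(p26,21), (p26,22), (p27,21), (p27,22)}
  {p26, p28} × {21, 22} = {(p26,21), (p26,22), (p28,21), (p28,22)}
  {p26, p27} × {21, 23} = {(p26,21), (p26,23), (p27,21), (p27,23)}
  {p26, p28} × {21, 23} = {(p26,21), (p26,23), (p28,21), (p28,23)}
  {p26, p27} × {22, 23} = {(p26,22), (p26,23), (p27,22), (p27,23)}
  {p26, p28} × {22, 23} = {(p26,22), (p26,23), (p28,22), (p28,23)}
  {p27, p28} × {21, 22} = {(p27,21), (p27,22), (p28,21), (p28,22)}
  {p27, p28} × {21, 23} = {(p27,21), (p27,23), (p28,21), (p28,23)}
  {p27, p28} × {22, 23} = {(p27,22), (p27,23), (p28,22), (p28,23)}
  {p26, p27} × {21, 22, 23} = {(p26,21), (p26,22), (p26,23), (p27,21), (p27,22), (p27,23)}
  {p26, p28} × {21, 22, 23} = {(p26,21), (p26,22), (p26,23), (p28,21), (p28,22), (p28,23)}
  {p26, p27, p28} × {21, 22} = {(p26,21), (p26,22), (p27,21), (p27,22), (p28,21), (p28,22)}
  {p26, p27, p28} × {21, 23} = {(p26,21), (p26,23), (p27,21), (p27,23), (p28,21), (p28,23)}
  {p26, p27, p28} × {22, 23} = {(p26,22), (p26,23), (p27,22), (p27,23), (p28,22), (p28,23)}
  {p27, p28} × {21, 22, 23} = {(p27,21), (p27,22), (p27,23), (p28,21), (p28,22), (p28,23)}
  {p26, p27, p28} × {21, 22, 23} = {(p26,21), (p26,22), (p26,23), (p27,21), (p27,22), (p27,23), (p28,21), (p28,22), (p28,23)}
These 50 distinct sets form the basis B.
Close under arbitrary unions to get τ_{X×Y}; counting gives |τ_{X×Y}| = 512.


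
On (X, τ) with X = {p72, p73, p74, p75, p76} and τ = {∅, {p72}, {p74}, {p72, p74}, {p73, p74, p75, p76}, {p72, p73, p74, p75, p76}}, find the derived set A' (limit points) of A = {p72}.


A' = ∅

For each x ∈ X, list the open sets U ∈ τ with x ∈ U, then check whether U ∩ (A ∖ {x}) ≠ ∅ for every such U.
  x = p72: open {p72} ∋ x has {p72} ∩ (A ∖ {p72}) = ∅, so x is NOT a limit point.
  x = p73: open {p73, p74, p75, p76} ∋ x has {p73, p74, p75, p76} ∩ (A ∖ {p73}) = ∅, so x is NOT a limit point.
  x = p74: open {p74} ∋ x has {p74} ∩ (A ∖ {p74}) = ∅, so x is NOT a limit point.
  x = p75: open {p73, p74, p75, p76} ∋ x has {p73, p74, p75, p76} ∩ (A ∖ {p75}) = ∅, so x is NOT a limit point.
  x = p76: open {p73, p74, p75, p76} ∋ x has {p73, p74, p75, p76} ∩ (A ∖ {p76}) = ∅, so x is NOT a limit point.
Collecting: A' = ∅.


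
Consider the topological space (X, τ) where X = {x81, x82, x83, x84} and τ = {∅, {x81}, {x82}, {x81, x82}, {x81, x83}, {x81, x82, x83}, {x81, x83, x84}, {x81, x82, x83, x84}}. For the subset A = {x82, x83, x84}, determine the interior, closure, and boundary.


int(A) = {x82}, cl(A) = {x82, x83, x84}, ∂A = {x83, x84}.

Closed sets in (X, τ) are complements of opens:
  closed(X, τ) = {∅, {x82}, {x84}, {x82, x84}, {x83, x84}, {x81, x83, x84}, {x82, x83, x84}, {x81, x82, x83, x84}}.
int(A) = ⋃ {U ∈ τ : U ⊆ A}. Opens contained in A: ∅, {x82}.
Taking the union of these: int(A) = {x82}.
cl(A) = ⋂ {C closed : A ⊆ C}. Closed sets containing A: {x82, x83, x84}, {x81, x82, x83, x84}.
Intersecting these: cl(A) = {x82, x83, x84}.
∂A = cl(A) ∖ int(A) = {x82, x83, x84} ∖ {x82} = {x83, x84}.


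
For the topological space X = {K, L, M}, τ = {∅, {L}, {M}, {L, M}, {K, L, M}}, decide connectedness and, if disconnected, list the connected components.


(X, τ) is connected.

Find clopen sets (U ∈ τ with X ∖ U ∈ τ):
  U = ∅, X ∖ U = {K, L, M} — both open, so U is clopen.
  U = {K, L, M}, X ∖ U = ∅ — both open, so U is clopen.
Only trivial clopens (∅ and X) exist, so (X, τ) is connected.
Compute connected components by grouping points that agree on all clopens:
  component: {K, L, M}


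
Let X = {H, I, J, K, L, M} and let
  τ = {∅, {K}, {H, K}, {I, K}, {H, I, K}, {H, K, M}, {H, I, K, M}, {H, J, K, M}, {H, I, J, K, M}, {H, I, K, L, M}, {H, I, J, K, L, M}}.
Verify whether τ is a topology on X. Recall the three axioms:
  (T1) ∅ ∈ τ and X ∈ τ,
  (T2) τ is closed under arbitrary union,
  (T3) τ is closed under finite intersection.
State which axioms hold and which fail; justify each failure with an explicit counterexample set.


τ IS a topology on X.

Axiom (T1): ∅ ∈ τ? Yes; X ∈ τ? Yes.
Axiom (T2/T3): check pairwise unions and intersections of members of τ.
All pairwise intersections and unions checked — each lies in τ. Therefore τ satisfies (T1), (T2), (T3): it IS a topology on X.


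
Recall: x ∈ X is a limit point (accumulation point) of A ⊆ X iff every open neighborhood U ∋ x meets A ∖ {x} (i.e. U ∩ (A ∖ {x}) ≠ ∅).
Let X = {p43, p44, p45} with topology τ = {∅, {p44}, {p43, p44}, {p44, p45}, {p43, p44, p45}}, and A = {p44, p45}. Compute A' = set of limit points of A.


A' = {p43, p45}

For each x ∈ X, list the open sets U ∈ τ with x ∈ U, then check whether U ∩ (A ∖ {x}) ≠ ∅ for every such U.
  x = p43: opens ∋ x are {p43, p44}, {p43, p44, p45}; each meets A ∖ {p43}, so x IS a limit point.
  x = p44: open {p44} ∋ x has {p44} ∩ (A ∖ {p44}) = ∅, so x is NOT a limit point.
  x = p45: opens ∋ x are {p44, p45}, {p43, p44, p45}; each meets A ∖ {p45}, so x IS a limit point.
Collecting: A' = {p43, p45}.


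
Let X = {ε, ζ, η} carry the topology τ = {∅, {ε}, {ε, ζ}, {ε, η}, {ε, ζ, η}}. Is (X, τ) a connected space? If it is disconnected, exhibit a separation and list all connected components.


(X, τ) is connected.

Find clopen sets (U ∈ τ with X ∖ U ∈ τ):
  U = ∅, X ∖ U = {ε, ζ, η} — both open, so U is clopen.
  U = {ε, ζ, η}, X ∖ U = ∅ — both open, so U is clopen.
Only trivial clopens (∅ and X) exist, so (X, τ) is connected.
Compute connected components by grouping points that agree on all clopens:
  component: {ε, ζ, η}


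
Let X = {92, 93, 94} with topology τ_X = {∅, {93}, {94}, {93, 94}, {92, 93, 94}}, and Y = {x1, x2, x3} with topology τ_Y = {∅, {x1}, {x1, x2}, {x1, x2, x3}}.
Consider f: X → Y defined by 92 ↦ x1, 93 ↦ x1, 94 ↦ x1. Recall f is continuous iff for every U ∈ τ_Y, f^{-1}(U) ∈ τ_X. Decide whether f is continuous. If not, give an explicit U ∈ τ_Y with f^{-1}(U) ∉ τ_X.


f IS continuous.

Compute f^{-1}(U) for each U ∈ τ_Y:
  U = ∅: f^{-1}(U) = ∅ ∈ τ_X ✓.
  U = {x1}: f^{-1}(U) = {92, 93, 94} ∈ τ_X ✓.
  U = {x1, x2}: f^{-1}(U) = {92, 93, 94} ∈ τ_X ✓.
  U = {x1, x2, x3}: f^{-1}(U) = {92, 93, 94} ∈ τ_X ✓.
Every preimage lies in τ_X, so f IS continuous.


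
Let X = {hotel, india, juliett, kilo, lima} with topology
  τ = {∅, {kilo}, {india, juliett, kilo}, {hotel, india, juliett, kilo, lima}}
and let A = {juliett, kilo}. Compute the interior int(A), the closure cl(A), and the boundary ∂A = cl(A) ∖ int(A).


int(A) = {kilo}, cl(A) = {hotel, india, juliett, kilo, lima}, ∂A = {hotel, india, juliett, lima}.

Closed sets in (X, τ) are complements of opens:
  closed(X, τ) = {∅, {hotel, lima}, {hotel, india, juliett, lima}, {hotel, india, juliett, kilo, lima}}.
int(A) = ⋃ {U ∈ τ : U ⊆ A}. Opens contained in A: ∅, {kilo}.
Taking the union of these: int(A) = {kilo}.
cl(A) = ⋂ {C closed : A ⊆ C}. Closed sets containing A: {hotel, india, juliett, kilo, lima}.
Intersecting these: cl(A) = {hotel, india, juliett, kilo, lima}.
∂A = cl(A) ∖ int(A) = {hotel, india, juliett, kilo, lima} ∖ {kilo} = {hotel, india, juliett, lima}.


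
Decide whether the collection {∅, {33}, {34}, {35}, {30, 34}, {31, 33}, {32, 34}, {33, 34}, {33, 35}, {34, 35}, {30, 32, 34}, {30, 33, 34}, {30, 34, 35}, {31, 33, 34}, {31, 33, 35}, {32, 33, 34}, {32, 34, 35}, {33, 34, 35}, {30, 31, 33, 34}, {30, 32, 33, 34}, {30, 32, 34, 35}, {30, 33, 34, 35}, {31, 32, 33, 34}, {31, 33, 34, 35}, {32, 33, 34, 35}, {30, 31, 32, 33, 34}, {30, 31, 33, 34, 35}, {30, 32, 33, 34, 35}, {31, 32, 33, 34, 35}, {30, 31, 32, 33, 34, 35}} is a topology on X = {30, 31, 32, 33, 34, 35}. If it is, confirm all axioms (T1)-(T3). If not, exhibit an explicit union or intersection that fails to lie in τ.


τ IS a topology on X.

Axiom (T1): ∅ ∈ τ? Yes; X ∈ τ? Yes.
Axiom (T2/T3): check pairwise unions and intersections of members of τ.
All pairwise intersections and unions checked — each lies in τ. Therefore τ satisfies (T1), (T2), (T3): it IS a topology on X.


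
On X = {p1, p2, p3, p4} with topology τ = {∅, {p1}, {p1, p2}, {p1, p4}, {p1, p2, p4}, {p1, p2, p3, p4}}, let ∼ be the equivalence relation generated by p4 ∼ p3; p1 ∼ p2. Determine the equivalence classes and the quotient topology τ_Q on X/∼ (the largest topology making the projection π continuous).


X/∼ = {[p1=p2], [p3=p4]}; |τ_Q| = 3.

Equivalence classes: [p1=p2], [p3=p4].
Quotient map π: X → X/∼ sends p1 ↦ [p1=p2], p2 ↦ [p1=p2], p3 ↦ [p3=p4], p4 ↦ [p3=p4].
For each subset V ⊆ X/∼, compute π^{-1}(V) ⊆ X and check whether π^{-1}(V) ∈ τ. V is open in τ_Q iff π^{-1}(V) ∈ τ.
  V = {}: π^{-1}(V) = ∅ ∈ τ ✓.
  V = {[p1=p2]}: π^{-1}(V) = {p1, p2} ∈ τ ✓.
  V = {[p3=p4]}: π^{-1}(V) = {p3, p4} ∉ τ ✗.
  V = {[p1=p2], [p3=p4]}: π^{-1}(V) = {p1, p2, p3, p4} ∈ τ ✓.
Open sets in the quotient: τ_Q = {{}, {[p1=p2]}, {[p1=p2], [p3=p4]}} (3 elements).


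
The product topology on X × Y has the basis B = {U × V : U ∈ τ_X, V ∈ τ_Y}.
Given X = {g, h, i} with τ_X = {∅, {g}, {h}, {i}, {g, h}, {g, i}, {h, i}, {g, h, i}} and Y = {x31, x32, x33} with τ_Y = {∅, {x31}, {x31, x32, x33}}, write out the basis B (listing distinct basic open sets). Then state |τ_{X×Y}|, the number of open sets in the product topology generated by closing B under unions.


Basis B = {∅ × ∅, {g} × {x31}, {h} × {x31}, {i} × {x31}, {g, h} × {x31}, {g, i} × {x31}, {h, i} × {x31}, {g} × {x31, x32, x33}, {g, h, i} × {x31}, {h} × {x31, x32, x33}, {i} × {x31, x32, x33}, {g, h} × {x31, x32, x33}, {g, i} × {x31, x32, x33}, {h, i} × {x31, x32, x33}, {g, h, i} × {x31, x32, x33}}; |τ_{X×Y}| = 27.

Enumerate products U × V with U ∈ τ_X, V ∈ τ_Y (deduplicated):
  ∅ × ∅ = {} (∅)
  {g} × {x31} = {(g,x31)}
  {h} × {x31} = {(h,x31)}
  {i} × {x31} = {(i,x31)}
  {g, h} × {x31} = {(g,x31), (h,x31)}
  {g, i} × {x31} = {(g,x31), (i,x31)}
  {h, i} × {x31} = {(h,x31), (i,x31)}
  {g} × {x31, x32, x33} = {(g,x31), (g,x32), (g,x33)}
  {g, h, i} × {x31} = {(g,x31), (h,x31), (i,x31)}
  {h} × {x31, x32, x33} = {(h,x31), (h,x32), (h,x33)}
  {i} × {x31, x32, x33} = {(i,x31), (i,x32), (i,x33)}
  {g, h} × {x31, x32, x33} = {(g,x31), (g,x32), (g,x33), (h,x31), (h,x32), (h,x33)}
  {g, i} × {x31, x32, x33} = {(g,x31), (g,x32), (g,x33), (i,x31), (i,x32), (i,x33)}
  {h, i} × {x31, x32, x33} = {(h,x31), (h,x32), (h,x33), (i,x31), (i,x32), (i,x33)}
  {g, h, i} × {x31, x32, x33} = {(g,x31), (g,x32), (g,x33), (h,x31), (h,x32), (h,x33), (i,x31), (i,x32), (i,x33)}
These 15 distinct sets form the basis B.
Close under arbitrary unions to get τ_{X×Y}; counting gives |τ_{X×Y}| = 27.


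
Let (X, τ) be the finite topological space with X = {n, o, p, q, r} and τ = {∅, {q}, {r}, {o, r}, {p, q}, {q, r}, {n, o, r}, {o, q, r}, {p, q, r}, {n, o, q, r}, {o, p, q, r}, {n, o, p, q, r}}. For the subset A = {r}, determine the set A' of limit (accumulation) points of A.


A' = {n, o}

For each x ∈ X, list the open sets U ∈ τ with x ∈ U, then check whether U ∩ (A ∖ {x}) ≠ ∅ for every such U.
  x = n: opens ∋ x are {n, o, r}, {n, o, q, r}, {n, o, p, q, r}; each meets A ∖ {n}, so x IS a limit point.
  x = o: opens ∋ x are {o, r}, {n, o, r}, {o, q, r}, {n, o, q, r}, {o, p, q, r}, {n, o, p, q, r}; each meets A ∖ {o}, so x IS a limit point.
  x = p: open {p, q} ∋ x has {p, q} ∩ (A ∖ {p}) = ∅, so x is NOT a limit point.
  x = q: open {q} ∋ x has {q} ∩ (A ∖ {q}) = ∅, so x is NOT a limit point.
  x = r: open {r} ∋ x has {r} ∩ (A ∖ {r}) = ∅, so x is NOT a limit point.
Collecting: A' = {n, o}.


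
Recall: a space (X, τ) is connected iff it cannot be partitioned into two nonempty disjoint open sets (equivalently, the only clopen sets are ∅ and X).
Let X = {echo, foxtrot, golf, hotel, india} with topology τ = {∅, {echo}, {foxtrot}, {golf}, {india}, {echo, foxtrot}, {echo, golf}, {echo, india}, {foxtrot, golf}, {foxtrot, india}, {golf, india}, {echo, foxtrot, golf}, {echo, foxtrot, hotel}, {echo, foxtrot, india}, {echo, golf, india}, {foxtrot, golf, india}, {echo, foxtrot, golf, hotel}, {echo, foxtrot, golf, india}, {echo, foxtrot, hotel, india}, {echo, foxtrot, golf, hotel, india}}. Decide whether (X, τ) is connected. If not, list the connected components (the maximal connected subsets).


(X, τ) is disconnected; components = [{golf}, {india}, {echo, foxtrot, hotel}].

Find clopen sets (U ∈ τ with X ∖ U ∈ τ):
  U = ∅, X ∖ U = {echo, foxtrot, golf, hotel, india} — both open, so U is clopen.
  U = {golf}, X ∖ U = {echo, foxtrot, hotel, india} — both open, so U is clopen.
  U = {india}, X ∖ U = {echo, foxtrot, golf, hotel} — both open, so U is clopen.
  U = {golf, india}, X ∖ U = {echo, foxtrot, hotel} — both open, so U is clopen.
  U = {echo, foxtrot, hotel}, X ∖ U = {golf, india} — both open, so U is clopen.
  U = {echo, foxtrot, golf, hotel}, X ∖ U = {india} — both open, so U is clopen.
  U = {echo, foxtrot, hotel, india}, X ∖ U = {golf} — both open, so U is clopen.
  U = {echo, foxtrot, golf, hotel, india}, X ∖ U = ∅ — both open, so U is clopen.
Nontrivial clopen(s) exist: e.g. {golf}. So (X, τ) is disconnected.
Compute connected components by grouping points that agree on all clopens:
  component: {golf}
  component: {india}
  component: {echo, foxtrot, hotel}


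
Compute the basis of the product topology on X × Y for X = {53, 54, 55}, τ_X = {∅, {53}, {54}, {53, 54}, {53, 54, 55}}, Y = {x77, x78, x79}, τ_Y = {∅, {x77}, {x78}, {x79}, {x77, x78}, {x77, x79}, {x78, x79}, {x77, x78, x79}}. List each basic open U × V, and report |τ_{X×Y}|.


Basis B = {∅ × ∅, {53} × {x77}, {53} × {x78}, {53} × {x79}, {54} × {x77}, {54} × {x78}, {54} × {x79}, {53} × {x77, x78}, {53} × {x77, x79}, {53, 54} × {x77}, {53} × {x78, x79}, {53, 54} × {x78}, {53, 54} × {x79}, {54} × {x77, x78}, {54} × {x77, x79}, {54} × {x78, x79}, {53} × {x77, x78, x79}, {53, 54, 55} × {x77}, {53, 54, 55} × {x78}, {53, 54, 55} × {x79}, {54} × {x77, x78, x79}, {53, 54} × {x77, x78}, {53, 54} × {x77, x79}, {53, 54} × {x78, x79}, {53, 54} × {x77, x78, x79}, {53, 54, 55} × {x77, x78}, {53, 54, 55} × {x77, x79}, {53, 54, 55} × {x78, x79}, {53, 54, 55} × {x77, x78, x79}}; |τ_{X×Y}| = 125.

Enumerate products U × V with U ∈ τ_X, V ∈ τ_Y (deduplicated):
  ∅ × ∅ = {} (∅)
  {53} × {x77} = {(53,x77)}
  {53} × {x78} = {(53,x78)}
  {53} × {x79} = {(53,x79)}
  {54} × {x77} = {(54,x77)}
  {54} × {x78} = {(54,x78)}
  {54} × {x79} = {(54,x79)}
  {53} × {x77, x78} = {(53,x77), (53,x78)}
  {53} × {x77, x79} = {(53,x77), (53,x79)}
  {53, 54} × {x77} = {(53,x77), (54,x77)}
  {53} × {x78, x79} = {(53,x78), (53,x79)}
  {53, 54} × {x78} = {(53,x78), (54,x78)}
  {53, 54} × {x79} = {(53,x79), (54,x79)}
  {54} × {x77, x78} = {(54,x77), (54,x78)}
  {54} × {x77, x79} = {(54,x77), (54,x79)}
  {54} × {x78, x79} = {(54,x78), (54,x79)}
  {53} × {x77, x78, x79} = {(53,x77), (53,x78), (53,x79)}
  {53, 54, 55} × {x77} = {(53,x77), (54,x77), (55,x77)}
  {53, 54, 55} × {x78} = {(53,x78), (54,x78), (55,x78)}
  {53, 54, 55} × {x79} = {(53,x79), (54,x79), (55,x79)}
  {54} × {x77, x78, x79} = {(54,x77), (54,x78), (54,x79)}
  {53, 54} × {x77, x78} = {(53,x77), (53,x78), (54,x77), (54,x78)}
  {53, 54} × {x77, x79} = {(53,x77), (53,x79), (54,x77), (54,x79)}
  {53, 54} × {x78, x79} = {(53,x78), (53,x79), (54,x78), (54,x79)}
  {53, 54} × {x77, x78, x79} = {(53,x77), (53,x78), (53,x79), (54,x77), (54,x78), (54,x79)}
  {53, 54, 55} × {x77, x78} = {(53,x77), (53,x78), (54,x77), (54,x78), (55,x77), (55,x78)}
  {53, 54, 55} × {x77, x79} = {(53,x77), (53,x79), (54,x77), (54,x79), (55,x77), (55,x79)}
  {53, 54, 55} × {x78, x79} = {(53,x78), (53,x79), (54,x78), (54,x79), (55,x78), (55,x79)}
  {53, 54, 55} × {x77, x78, x79} = {(53,x77), (53,x78), (53,x79), (54,x77), (54,x78), (54,x79), (55,x77), (55,x78), (55,x79)}
These 29 distinct sets form the basis B.
Close under arbitrary unions to get τ_{X×Y}; counting gives |τ_{X×Y}| = 125.


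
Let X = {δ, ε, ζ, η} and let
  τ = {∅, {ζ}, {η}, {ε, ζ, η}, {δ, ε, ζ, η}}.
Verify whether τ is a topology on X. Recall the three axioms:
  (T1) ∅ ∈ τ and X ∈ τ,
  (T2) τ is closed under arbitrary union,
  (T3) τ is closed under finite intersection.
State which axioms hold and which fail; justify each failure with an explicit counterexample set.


τ is NOT a topology on X.

Axiom (T1): ∅ ∈ τ? Yes; X ∈ τ? Yes.
Axiom (T2/T3): check pairwise unions and intersections of members of τ.
Counterexample for (T2): {ζ} ∪ {η} = {ζ, η} ∉ τ. Therefore τ is NOT a topology.


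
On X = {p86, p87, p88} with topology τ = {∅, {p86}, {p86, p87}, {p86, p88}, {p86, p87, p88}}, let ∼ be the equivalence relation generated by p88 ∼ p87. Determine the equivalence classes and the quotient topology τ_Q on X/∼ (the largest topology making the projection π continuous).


X/∼ = {[p86], [p87=p88]}; |τ_Q| = 3.

Equivalence classes: [p86], [p87=p88].
Quotient map π: X → X/∼ sends p86 ↦ [p86], p87 ↦ [p87=p88], p88 ↦ [p87=p88].
For each subset V ⊆ X/∼, compute π^{-1}(V) ⊆ X and check whether π^{-1}(V) ∈ τ. V is open in τ_Q iff π^{-1}(V) ∈ τ.
  V = {}: π^{-1}(V) = ∅ ∈ τ ✓.
  V = {[p86]}: π^{-1}(V) = {p86} ∈ τ ✓.
  V = {[p87=p88]}: π^{-1}(V) = {p87, p88} ∉ τ ✗.
  V = {[p86], [p87=p88]}: π^{-1}(V) = {p86, p87, p88} ∈ τ ✓.
Open sets in the quotient: τ_Q = {{}, {[p86]}, {[p86], [p87=p88]}} (3 elements).


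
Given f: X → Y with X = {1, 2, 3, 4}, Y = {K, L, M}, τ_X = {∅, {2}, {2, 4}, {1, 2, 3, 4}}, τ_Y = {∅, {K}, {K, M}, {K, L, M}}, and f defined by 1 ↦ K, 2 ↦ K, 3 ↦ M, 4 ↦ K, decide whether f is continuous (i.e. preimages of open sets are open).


f is NOT continuous.

Compute f^{-1}(U) for each U ∈ τ_Y:
  U = ∅: f^{-1}(U) = ∅ ∈ τ_X ✓.
  U = {K}: f^{-1}(U) = {1, 2, 4} ∉ τ_X ✗.
  U = {K, M}: f^{-1}(U) = {1, 2, 3, 4} ∈ τ_X ✓.
  U = {K, L, M}: f^{-1}(U) = {1, 2, 3, 4} ∈ τ_X ✓.
Found U = {K} with f^{-1}(U) = {1, 2, 4} not in τ_X. Therefore f is NOT continuous.


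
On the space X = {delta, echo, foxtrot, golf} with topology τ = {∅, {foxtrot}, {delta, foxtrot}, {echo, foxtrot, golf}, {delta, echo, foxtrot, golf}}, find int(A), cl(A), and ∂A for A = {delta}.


int(A) = ∅, cl(A) = {delta}, ∂A = {delta}.

Closed sets in (X, τ) are complements of opens:
  closed(X, τ) = {∅, {delta}, {echo, golf}, {delta, echo, golf}, {delta, echo, foxtrot, golf}}.
int(A) = ⋃ {U ∈ τ : U ⊆ A}. Opens contained in A: ∅.
Taking the union of these: int(A) = ∅.
cl(A) = ⋂ {C closed : A ⊆ C}. Closed sets containing A: {delta}, {delta, echo, golf}, {delta, echo, foxtrot, golf}.
Intersecting these: cl(A) = {delta}.
∂A = cl(A) ∖ int(A) = {delta} ∖ ∅ = {delta}.


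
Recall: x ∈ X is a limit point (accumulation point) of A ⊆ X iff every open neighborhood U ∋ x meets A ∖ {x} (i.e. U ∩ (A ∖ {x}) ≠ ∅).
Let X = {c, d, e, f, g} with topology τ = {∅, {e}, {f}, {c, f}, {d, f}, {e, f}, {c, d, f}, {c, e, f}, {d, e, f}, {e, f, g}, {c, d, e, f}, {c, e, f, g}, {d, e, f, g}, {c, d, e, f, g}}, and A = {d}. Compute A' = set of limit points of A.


A' = ∅

For each x ∈ X, list the open sets U ∈ τ with x ∈ U, then check whether U ∩ (A ∖ {x}) ≠ ∅ for every such U.
  x = c: open {c, f} ∋ x has {c, f} ∩ (A ∖ {c}) = ∅, so x is NOT a limit point.
  x = d: open {d, f} ∋ x has {d, f} ∩ (A ∖ {d}) = ∅, so x is NOT a limit point.
  x = e: open {e} ∋ x has {e} ∩ (A ∖ {e}) = ∅, so x is NOT a limit point.
  x = f: open {f} ∋ x has {f} ∩ (A ∖ {f}) = ∅, so x is NOT a limit point.
  x = g: open {e, f, g} ∋ x has {e, f, g} ∩ (A ∖ {g}) = ∅, so x is NOT a limit point.
Collecting: A' = ∅.


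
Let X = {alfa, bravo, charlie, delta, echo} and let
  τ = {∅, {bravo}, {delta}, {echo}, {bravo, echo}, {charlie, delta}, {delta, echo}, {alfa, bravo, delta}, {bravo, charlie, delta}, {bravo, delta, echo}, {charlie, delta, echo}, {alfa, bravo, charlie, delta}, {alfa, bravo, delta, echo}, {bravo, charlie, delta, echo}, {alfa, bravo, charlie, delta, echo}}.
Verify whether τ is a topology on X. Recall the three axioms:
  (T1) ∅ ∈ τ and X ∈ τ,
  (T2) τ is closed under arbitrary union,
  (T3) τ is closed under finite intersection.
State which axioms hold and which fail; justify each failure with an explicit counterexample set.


τ is NOT a topology on X.

Axiom (T1): ∅ ∈ τ? Yes; X ∈ τ? Yes.
Axiom (T2/T3): check pairwise unions and intersections of members of τ.
Counterexample for (T2): {bravo} ∪ {delta} = {bravo, delta} ∉ τ. Therefore τ is NOT a topology.


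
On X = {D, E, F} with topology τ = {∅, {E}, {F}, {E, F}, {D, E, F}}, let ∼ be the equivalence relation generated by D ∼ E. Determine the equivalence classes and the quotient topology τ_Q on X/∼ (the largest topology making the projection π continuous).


X/∼ = {[D=E], [F]}; |τ_Q| = 3.

Equivalence classes: [D=E], [F].
Quotient map π: X → X/∼ sends D ↦ [D=E], E ↦ [D=E], F ↦ [F].
For each subset V ⊆ X/∼, compute π^{-1}(V) ⊆ X and check whether π^{-1}(V) ∈ τ. V is open in τ_Q iff π^{-1}(V) ∈ τ.
  V = {}: π^{-1}(V) = ∅ ∈ τ ✓.
  V = {[D=E]}: π^{-1}(V) = {D, E} ∉ τ ✗.
  V = {[F]}: π^{-1}(V) = {F} ∈ τ ✓.
  V = {[D=E], [F]}: π^{-1}(V) = {D, E, F} ∈ τ ✓.
Open sets in the quotient: τ_Q = {{}, {[F]}, {[D=E], [F]}} (3 elements).


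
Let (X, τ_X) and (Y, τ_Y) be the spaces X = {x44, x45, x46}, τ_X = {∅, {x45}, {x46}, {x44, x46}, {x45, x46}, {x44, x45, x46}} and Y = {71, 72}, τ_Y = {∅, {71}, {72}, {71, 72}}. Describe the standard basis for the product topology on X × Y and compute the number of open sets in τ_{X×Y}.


Basis B = {∅ × ∅, {x45} × {71}, {x45} × {72}, {x46} × {71}, {x46} × {72}, {x44, x46} × {71}, {x44, x46} × {72}, {x45} × {71, 72}, {x45, x46} × {71}, {x45, x46} × {72}, {x46} × {71, 72}, {x44, x45, x46} × {71}, {x44, x45, x46} × {72}, {x44, x46} × {71, 72}, {x45, x46} × {71, 72}, {x44, x45, x46} × {71, 72}}; |τ_{X×Y}| = 36.

Enumerate products U × V with U ∈ τ_X, V ∈ τ_Y (deduplicated):
  ∅ × ∅ = {} (∅)
  {x45} × {71} = {(x45,71)}
  {x45} × {72} = {(x45,72)}
  {x46} × {71} = {(x46,71)}
  {x46} × {72} = {(x46,72)}
  {x44, x46} × {71} = {(x44,71), (x46,71)}
  {x44, x46} × {72} = {(x44,72), (x46,72)}
  {x45} × {71, 72} = {(x45,71), (x45,72)}
  {x45, x46} × {71} = {(x45,71), (x46,71)}
  {x45, x46} × {72} = {(x45,72), (x46,72)}
  {x46} × {71, 72} = {(x46,71), (x46,72)}
  {x44, x45, x46} × {71} = {(x44,71), (x45,71), (x46,71)}
  {x44, x45, x46} × {72} = {(x44,72), (x45,72), (x46,72)}
  {x44, x46} × {71, 72} = {(x44,71), (x44,72), (x46,71), (x46,72)}
  {x45, x46} × {71, 72} = {(x45,71), (x45,72), (x46,71), (x46,72)}
  {x44, x45, x46} × {71, 72} = {(x44,71), (x44,72), (x45,71), (x45,72), (x46,71), (x46,72)}
These 16 distinct sets form the basis B.
Close under arbitrary unions to get τ_{X×Y}; counting gives |τ_{X×Y}| = 36.


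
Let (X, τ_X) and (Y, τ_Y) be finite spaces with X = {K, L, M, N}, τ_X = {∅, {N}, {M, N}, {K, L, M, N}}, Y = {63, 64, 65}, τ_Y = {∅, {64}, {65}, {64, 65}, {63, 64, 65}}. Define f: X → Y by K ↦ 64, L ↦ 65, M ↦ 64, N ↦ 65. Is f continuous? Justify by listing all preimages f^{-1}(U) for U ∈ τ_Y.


f is NOT continuous.

Compute f^{-1}(U) for each U ∈ τ_Y:
  U = ∅: f^{-1}(U) = ∅ ∈ τ_X ✓.
  U = {64}: f^{-1}(U) = {K, M} ∉ τ_X ✗.
  U = {65}: f^{-1}(U) = {L, N} ∉ τ_X ✗.
  U = {64, 65}: f^{-1}(U) = {K, L, M, N} ∈ τ_X ✓.
  U = {63, 64, 65}: f^{-1}(U) = {K, L, M, N} ∈ τ_X ✓.
Found U = {64} with f^{-1}(U) = {K, M} not in τ_X. Therefore f is NOT continuous.


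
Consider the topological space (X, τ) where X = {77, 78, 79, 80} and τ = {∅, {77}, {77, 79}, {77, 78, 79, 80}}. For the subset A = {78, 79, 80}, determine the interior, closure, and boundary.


int(A) = ∅, cl(A) = {78, 79, 80}, ∂A = {78, 79, 80}.

Closed sets in (X, τ) are complements of opens:
  closed(X, τ) = {∅, {78, 80}, {78, 79, 80}, {77, 78, 79, 80}}.
int(A) = ⋃ {U ∈ τ : U ⊆ A}. Opens contained in A: ∅.
Taking the union of these: int(A) = ∅.
cl(A) = ⋂ {C closed : A ⊆ C}. Closed sets containing A: {78, 79, 80}, {77, 78, 79, 80}.
Intersecting these: cl(A) = {78, 79, 80}.
∂A = cl(A) ∖ int(A) = {78, 79, 80} ∖ ∅ = {78, 79, 80}.


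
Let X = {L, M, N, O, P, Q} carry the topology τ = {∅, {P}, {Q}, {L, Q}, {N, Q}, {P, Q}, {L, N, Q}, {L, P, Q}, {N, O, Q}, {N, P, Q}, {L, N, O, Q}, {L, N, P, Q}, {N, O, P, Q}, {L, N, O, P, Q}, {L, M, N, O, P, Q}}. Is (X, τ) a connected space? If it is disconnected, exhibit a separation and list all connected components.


(X, τ) is connected.

Find clopen sets (U ∈ τ with X ∖ U ∈ τ):
  U = ∅, X ∖ U = {L, M, N, O, P, Q} — both open, so U is clopen.
  U = {L, M, N, O, P, Q}, X ∖ U = ∅ — both open, so U is clopen.
Only trivial clopens (∅ and X) exist, so (X, τ) is connected.
Compute connected components by grouping points that agree on all clopens:
  component: {L, M, N, O, P, Q}


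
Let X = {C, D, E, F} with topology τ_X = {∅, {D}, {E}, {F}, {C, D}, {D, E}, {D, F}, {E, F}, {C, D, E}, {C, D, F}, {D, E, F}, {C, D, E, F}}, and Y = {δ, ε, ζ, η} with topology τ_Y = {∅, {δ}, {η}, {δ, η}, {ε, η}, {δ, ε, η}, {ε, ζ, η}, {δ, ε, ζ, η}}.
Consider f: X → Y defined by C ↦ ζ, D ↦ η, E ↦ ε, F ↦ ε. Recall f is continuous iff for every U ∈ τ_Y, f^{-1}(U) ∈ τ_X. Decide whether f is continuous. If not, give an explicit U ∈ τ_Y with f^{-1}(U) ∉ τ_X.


f IS continuous.

Compute f^{-1}(U) for each U ∈ τ_Y:
  U = ∅: f^{-1}(U) = ∅ ∈ τ_X ✓.
  U = {δ}: f^{-1}(U) = ∅ ∈ τ_X ✓.
  U = {η}: f^{-1}(U) = {D} ∈ τ_X ✓.
  U = {δ, η}: f^{-1}(U) = {D} ∈ τ_X ✓.
  U = {ε, η}: f^{-1}(U) = {D, E, F} ∈ τ_X ✓.
  U = {δ, ε, η}: f^{-1}(U) = {D, E, F} ∈ τ_X ✓.
  U = {ε, ζ, η}: f^{-1}(U) = {C, D, E, F} ∈ τ_X ✓.
  U = {δ, ε, ζ, η}: f^{-1}(U) = {C, D, E, F} ∈ τ_X ✓.
Every preimage lies in τ_X, so f IS continuous.


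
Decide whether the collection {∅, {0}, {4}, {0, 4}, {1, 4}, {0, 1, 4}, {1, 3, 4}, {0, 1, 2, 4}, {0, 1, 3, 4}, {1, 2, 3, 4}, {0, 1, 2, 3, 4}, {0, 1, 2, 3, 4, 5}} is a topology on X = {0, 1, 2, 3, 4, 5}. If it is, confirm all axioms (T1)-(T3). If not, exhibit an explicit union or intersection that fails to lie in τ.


τ is NOT a topology on X.

Axiom (T1): ∅ ∈ τ? Yes; X ∈ τ? Yes.
Axiom (T2/T3): check pairwise unions and intersections of members of τ.
Counterexample for (T3): {0, 1, 2, 4} ∩ {1, 2, 3, 4} = {1, 2, 4} ∉ τ. Therefore τ is NOT a topology.


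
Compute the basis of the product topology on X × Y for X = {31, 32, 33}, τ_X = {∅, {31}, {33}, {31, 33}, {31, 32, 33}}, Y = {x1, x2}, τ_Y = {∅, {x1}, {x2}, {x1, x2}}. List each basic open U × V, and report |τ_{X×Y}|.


Basis B = {∅ × ∅, {31} × {x1}, {31} × {x2}, {33} × {x1}, {33} × {x2}, {31} × {x1, x2}, {31, 33} × {x1}, {31, 33} × {x2}, {33} × {x1, x2}, {31, 32, 33} × {x1}, {31, 32, 33} × {x2}, {31, 33} × {x1, x2}, {31, 32, 33} × {x1, x2}}; |τ_{X×Y}| = 25.

Enumerate products U × V with U ∈ τ_X, V ∈ τ_Y (deduplicated):
  ∅ × ∅ = {} (∅)
  {31} × {x1} = {(31,x1)}
  {31} × {x2} = {(31,x2)}
  {33} × {x1} = {(33,x1)}
  {33} × {x2} = {(33,x2)}
  {31} × {x1, x2} = {(31,x1), (31,x2)}
  {31, 33} × {x1} = {(31,x1), (33,x1)}
  {31, 33} × {x2} = {(31,x2), (33,x2)}
  {33} × {x1, x2} = {(33,x1), (33,x2)}
  {31, 32, 33} × {x1} = {(31,x1), (32,x1), (33,x1)}
  {31, 32, 33} × {x2} = {(31,x2), (32,x2), (33,x2)}
  {31, 33} × {x1, x2} = {(31,x1), (31,x2), (33,x1), (33,x2)}
  {31, 32, 33} × {x1, x2} = {(31,x1), (31,x2), (32,x1), (32,x2), (33,x1), (33,x2)}
These 13 distinct sets form the basis B.
Close under arbitrary unions to get τ_{X×Y}; counting gives |τ_{X×Y}| = 25.


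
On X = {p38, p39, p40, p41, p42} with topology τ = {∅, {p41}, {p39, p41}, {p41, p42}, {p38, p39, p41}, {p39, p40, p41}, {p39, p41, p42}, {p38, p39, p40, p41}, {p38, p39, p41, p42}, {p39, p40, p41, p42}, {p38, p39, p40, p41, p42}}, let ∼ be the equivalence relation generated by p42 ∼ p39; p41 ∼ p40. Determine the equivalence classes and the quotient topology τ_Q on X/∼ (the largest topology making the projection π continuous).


X/∼ = {[p38], [p39=p42], [p40=p41]}; |τ_Q| = 3.

Equivalence classes: [p38], [p39=p42], [p40=p41].
Quotient map π: X → X/∼ sends p38 ↦ [p38], p39 ↦ [p39=p42], p40 ↦ [p40=p41], p41 ↦ [p40=p41], p42 ↦ [p39=p42].
For each subset V ⊆ X/∼, compute π^{-1}(V) ⊆ X and check whether π^{-1}(V) ∈ τ. V is open in τ_Q iff π^{-1}(V) ∈ τ.
  V = {}: π^{-1}(V) = ∅ ∈ τ ✓.
  V = {[p38]}: π^{-1}(V) = {p38} ∉ τ ✗.
  V = {[p39=p42]}: π^{-1}(V) = {p39, p42} ∉ τ ✗.
  V = {[p38], [p39=p42]}: π^{-1}(V) = {p38, p39, p42} ∉ τ ✗.
  V = {[p40=p41]}: π^{-1}(V) = {p40, p41} ∉ τ ✗.
  V = {[p38], [p40=p41]}: π^{-1}(V) = {p38, p40, p41} ∉ τ ✗.
  V = {[p39=p42], [p40=p41]}: π^{-1}(V) = {p39, p40, p41, p42} ∈ τ ✓.
  V = {[p38], [p39=p42], [p40=p41]}: π^{-1}(V) = {p38, p39, p40, p41, p42} ∈ τ ✓.
Open sets in the quotient: τ_Q = {{}, {[p39=p42], [p40=p41]}, {[p38], [p39=p42], [p40=p41]}} (3 elements).


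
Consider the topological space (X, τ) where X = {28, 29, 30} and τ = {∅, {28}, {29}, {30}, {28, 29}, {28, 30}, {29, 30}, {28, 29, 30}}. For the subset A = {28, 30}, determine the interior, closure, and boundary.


int(A) = {28, 30}, cl(A) = {28, 30}, ∂A = ∅.

Closed sets in (X, τ) are complements of opens:
  closed(X, τ) = {∅, {28}, {29}, {30}, {28, 29}, {28, 30}, {29, 30}, {28, 29, 30}}.
int(A) = ⋃ {U ∈ τ : U ⊆ A}. Opens contained in A: ∅, {28}, {30}, {28, 30}.
Taking the union of these: int(A) = {28, 30}.
cl(A) = ⋂ {C closed : A ⊆ C}. Closed sets containing A: {28, 30}, {28, 29, 30}.
Intersecting these: cl(A) = {28, 30}.
∂A = cl(A) ∖ int(A) = {28, 30} ∖ {28, 30} = ∅.
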